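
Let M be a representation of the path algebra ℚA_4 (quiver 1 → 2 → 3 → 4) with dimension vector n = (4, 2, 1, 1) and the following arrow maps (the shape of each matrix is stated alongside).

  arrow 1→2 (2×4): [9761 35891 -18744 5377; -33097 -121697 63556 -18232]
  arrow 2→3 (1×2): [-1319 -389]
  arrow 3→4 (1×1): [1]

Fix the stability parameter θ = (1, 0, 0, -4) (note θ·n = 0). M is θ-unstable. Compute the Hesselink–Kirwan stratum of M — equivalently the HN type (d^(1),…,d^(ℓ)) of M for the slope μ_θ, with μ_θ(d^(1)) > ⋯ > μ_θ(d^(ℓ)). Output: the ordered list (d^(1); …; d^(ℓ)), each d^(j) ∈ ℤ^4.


Via rank(M_{q-1}∘⋯∘M_p): M ≅ I[1,1]^2, I[1,2], I[1,4].
μ_θ-semistable layers: μ^(1)=1; μ^(2)=1/2; μ^(3)=-3/4

((2, 0, 0, 0); (1, 1, 0, 0); (1, 1, 1, 1))


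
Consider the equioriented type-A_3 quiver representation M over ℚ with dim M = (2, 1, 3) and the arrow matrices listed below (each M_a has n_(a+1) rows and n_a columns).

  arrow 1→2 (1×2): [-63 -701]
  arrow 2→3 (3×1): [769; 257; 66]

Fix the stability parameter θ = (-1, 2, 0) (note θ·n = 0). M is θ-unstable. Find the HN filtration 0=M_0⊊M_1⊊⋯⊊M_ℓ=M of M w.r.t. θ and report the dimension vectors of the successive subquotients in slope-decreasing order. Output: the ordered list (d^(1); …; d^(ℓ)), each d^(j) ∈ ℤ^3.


Interval decomposition of M: I[1,1], I[1,3], I[3,3]^2.
HN type (ℓ=3): μ^(1)=1; μ^(2)=0; μ^(3)=-1

((0, 1, 1); (0, 0, 2); (2, 0, 0))


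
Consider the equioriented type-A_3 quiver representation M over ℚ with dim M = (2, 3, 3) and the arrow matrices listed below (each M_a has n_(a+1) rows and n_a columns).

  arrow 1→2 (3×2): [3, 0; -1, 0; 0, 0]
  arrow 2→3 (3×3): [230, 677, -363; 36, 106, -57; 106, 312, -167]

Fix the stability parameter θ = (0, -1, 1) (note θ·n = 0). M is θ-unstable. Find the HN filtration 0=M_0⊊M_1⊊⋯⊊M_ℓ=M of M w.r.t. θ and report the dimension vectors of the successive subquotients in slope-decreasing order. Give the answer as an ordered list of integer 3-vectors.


Via rank(M_{q-1}∘⋯∘M_p): M ≅ I[1,1], I[1,3], I[2,3]^2.
μ_θ-semistable layers: μ^(1)=1; μ^(2)=0; μ^(3)=-1/2; μ^(4)=-1

((0, 0, 3); (1, 0, 0); (1, 1, 0); (0, 2, 0))


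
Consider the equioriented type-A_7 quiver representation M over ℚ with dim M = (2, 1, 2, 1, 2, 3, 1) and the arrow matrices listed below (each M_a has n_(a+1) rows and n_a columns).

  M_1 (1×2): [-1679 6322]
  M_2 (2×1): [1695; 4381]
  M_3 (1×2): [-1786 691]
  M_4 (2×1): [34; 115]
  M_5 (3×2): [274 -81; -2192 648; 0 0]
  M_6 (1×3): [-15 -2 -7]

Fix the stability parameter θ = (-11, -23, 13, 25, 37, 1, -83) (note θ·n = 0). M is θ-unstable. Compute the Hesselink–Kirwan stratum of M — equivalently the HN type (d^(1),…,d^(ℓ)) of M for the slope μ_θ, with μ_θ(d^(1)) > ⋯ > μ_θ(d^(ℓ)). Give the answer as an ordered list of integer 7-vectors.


Via rank(M_{q-1}∘⋯∘M_p): M ≅ I[1,1], I[1,7], I[3,3], I[5,5], I[6,6]^2.
μ_θ-semistable layers: μ^(1)=37; μ^(2)=13; μ^(3)=1; μ^(4)=-7/5; μ^(5)=-11; μ^(6)=-17

((0, 0, 0, 0, 1, 0, 0); (0, 0, 1, 0, 0, 0, 0); (0, 0, 0, 0, 0, 2, 0); (0, 0, 1, 1, 1, 1, 1); (1, 0, 0, 0, 0, 0, 0); (1, 1, 0, 0, 0, 0, 0))


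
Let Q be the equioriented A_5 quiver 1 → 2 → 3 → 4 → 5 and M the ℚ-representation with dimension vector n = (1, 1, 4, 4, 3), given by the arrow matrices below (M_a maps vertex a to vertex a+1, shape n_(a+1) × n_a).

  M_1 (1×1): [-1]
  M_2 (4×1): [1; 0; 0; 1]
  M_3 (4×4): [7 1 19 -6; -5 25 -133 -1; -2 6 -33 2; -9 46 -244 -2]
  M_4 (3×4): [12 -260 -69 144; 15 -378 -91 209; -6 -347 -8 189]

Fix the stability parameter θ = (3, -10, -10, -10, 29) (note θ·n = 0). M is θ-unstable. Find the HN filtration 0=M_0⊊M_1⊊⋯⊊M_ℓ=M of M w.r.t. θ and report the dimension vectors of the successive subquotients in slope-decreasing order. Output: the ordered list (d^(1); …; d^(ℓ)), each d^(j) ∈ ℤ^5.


Interval decomposition of M: I[1,5], I[3,4], I[3,5]^2.
HN type (ℓ=3): μ^(1)=29; μ^(2)=-27/4; μ^(3)=-10

((0, 0, 0, 0, 3); (1, 1, 1, 1, 0); (0, 0, 3, 3, 0))


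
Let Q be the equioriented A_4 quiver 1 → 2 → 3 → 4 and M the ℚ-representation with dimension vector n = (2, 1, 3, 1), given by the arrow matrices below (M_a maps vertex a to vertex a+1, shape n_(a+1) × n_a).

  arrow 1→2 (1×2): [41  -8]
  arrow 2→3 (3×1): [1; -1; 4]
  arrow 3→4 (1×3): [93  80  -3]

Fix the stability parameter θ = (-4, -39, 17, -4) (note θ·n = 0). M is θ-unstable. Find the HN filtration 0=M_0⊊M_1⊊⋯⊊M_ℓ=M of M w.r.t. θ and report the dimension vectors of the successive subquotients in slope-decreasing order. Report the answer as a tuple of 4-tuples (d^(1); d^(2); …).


Barcode: M ≅ I[1,1], I[1,4], I[3,3]^2. HN layers by μ_θ (4 steps, strictly decreasing):
  μ^(1)=17; μ^(2)=13/2; μ^(3)=-4; μ^(4)=-43/2

((0, 0, 2, 0); (0, 0, 1, 1); (1, 0, 0, 0); (1, 1, 0, 0))


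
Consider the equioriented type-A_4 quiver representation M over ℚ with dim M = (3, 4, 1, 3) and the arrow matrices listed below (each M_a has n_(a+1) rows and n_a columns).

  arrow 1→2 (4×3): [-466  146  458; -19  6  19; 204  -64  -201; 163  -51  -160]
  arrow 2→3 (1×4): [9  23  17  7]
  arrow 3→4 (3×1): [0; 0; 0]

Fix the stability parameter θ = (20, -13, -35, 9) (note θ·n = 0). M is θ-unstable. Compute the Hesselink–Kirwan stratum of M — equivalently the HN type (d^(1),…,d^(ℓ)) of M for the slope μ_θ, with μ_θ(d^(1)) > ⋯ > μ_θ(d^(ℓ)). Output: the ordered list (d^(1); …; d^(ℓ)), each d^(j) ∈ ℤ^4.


Interval decomposition of M: I[1,2]^2, I[1,3], I[2,2], I[4,4]^3.
HN type (ℓ=4): μ^(1)=9; μ^(2)=7/2; μ^(3)=-28/3; μ^(4)=-13

((0, 0, 0, 3); (2, 2, 0, 0); (1, 1, 1, 0); (0, 1, 0, 0))


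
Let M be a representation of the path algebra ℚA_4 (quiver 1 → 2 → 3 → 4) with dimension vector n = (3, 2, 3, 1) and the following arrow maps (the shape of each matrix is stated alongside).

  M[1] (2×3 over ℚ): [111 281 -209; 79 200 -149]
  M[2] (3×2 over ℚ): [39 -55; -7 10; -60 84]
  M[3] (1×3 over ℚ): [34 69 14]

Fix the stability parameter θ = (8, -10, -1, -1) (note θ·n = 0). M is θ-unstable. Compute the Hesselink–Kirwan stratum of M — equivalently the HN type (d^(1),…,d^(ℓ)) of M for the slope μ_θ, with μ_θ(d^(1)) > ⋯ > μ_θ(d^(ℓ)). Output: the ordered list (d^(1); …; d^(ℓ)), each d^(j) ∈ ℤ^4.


Interval decomposition of M: I[1,1], I[1,3], I[1,4], I[3,3].
HN type (ℓ=2): μ^(1)=8; μ^(2)=-1

((1, 0, 0, 0); (2, 2, 3, 1))


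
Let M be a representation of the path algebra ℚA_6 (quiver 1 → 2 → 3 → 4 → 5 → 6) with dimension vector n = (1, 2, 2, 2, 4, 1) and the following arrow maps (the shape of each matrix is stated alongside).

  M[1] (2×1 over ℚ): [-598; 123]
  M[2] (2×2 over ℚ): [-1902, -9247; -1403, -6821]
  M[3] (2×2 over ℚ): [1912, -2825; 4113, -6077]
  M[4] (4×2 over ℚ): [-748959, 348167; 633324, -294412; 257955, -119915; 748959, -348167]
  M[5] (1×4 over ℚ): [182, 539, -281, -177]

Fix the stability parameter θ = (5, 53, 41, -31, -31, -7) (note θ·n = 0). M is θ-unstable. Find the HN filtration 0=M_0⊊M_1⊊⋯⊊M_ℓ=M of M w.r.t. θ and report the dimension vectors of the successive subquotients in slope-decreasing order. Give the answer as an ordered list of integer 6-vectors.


Interval decomposition of M: I[1,5], I[2,4], I[5,5]^2, I[5,6].
HN type (ℓ=5): μ^(1)=21; μ^(2)=8; μ^(3)=5; μ^(4)=-7; μ^(5)=-31

((0, 1, 1, 1, 0, 0); (0, 1, 1, 1, 1, 0); (1, 0, 0, 0, 0, 0); (0, 0, 0, 0, 0, 1); (0, 0, 0, 0, 3, 0))


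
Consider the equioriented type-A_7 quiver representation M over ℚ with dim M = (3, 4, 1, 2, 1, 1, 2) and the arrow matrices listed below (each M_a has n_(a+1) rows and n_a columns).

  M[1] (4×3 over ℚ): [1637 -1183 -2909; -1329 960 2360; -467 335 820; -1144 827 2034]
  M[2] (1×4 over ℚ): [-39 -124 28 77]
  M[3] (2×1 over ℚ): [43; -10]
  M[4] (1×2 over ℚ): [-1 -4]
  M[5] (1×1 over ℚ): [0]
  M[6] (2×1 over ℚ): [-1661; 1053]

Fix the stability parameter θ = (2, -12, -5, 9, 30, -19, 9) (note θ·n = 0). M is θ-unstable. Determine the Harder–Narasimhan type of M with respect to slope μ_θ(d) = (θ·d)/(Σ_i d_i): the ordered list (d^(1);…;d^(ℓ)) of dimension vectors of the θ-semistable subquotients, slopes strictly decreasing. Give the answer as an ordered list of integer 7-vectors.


Via rank(M_{q-1}∘⋯∘M_p): M ≅ I[1,2]^2, I[1,5], I[2,2], I[4,4], I[6,7], I[7,7].
μ_θ-semistable layers: μ^(1)=30; μ^(2)=9; μ^(3)=-5; μ^(4)=-12; μ^(5)=-19

((0, 0, 0, 0, 1, 0, 0); (0, 0, 0, 2, 0, 0, 2); (3, 3, 1, 0, 0, 0, 0); (0, 1, 0, 0, 0, 0, 0); (0, 0, 0, 0, 0, 1, 0))


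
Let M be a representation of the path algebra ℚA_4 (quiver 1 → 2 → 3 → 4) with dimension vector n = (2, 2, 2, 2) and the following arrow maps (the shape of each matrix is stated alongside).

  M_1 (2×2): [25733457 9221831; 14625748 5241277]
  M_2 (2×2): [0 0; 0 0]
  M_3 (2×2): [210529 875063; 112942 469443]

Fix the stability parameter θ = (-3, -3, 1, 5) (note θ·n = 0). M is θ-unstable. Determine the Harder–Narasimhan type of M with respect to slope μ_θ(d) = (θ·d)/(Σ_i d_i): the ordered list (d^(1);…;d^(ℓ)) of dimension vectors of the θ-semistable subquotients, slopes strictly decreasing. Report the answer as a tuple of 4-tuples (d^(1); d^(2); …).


Via rank(M_{q-1}∘⋯∘M_p): M ≅ I[1,2]^2, I[3,4]^2.
μ_θ-semistable layers: μ^(1)=5; μ^(2)=1; μ^(3)=-3

((0, 0, 0, 2); (0, 0, 2, 0); (2, 2, 0, 0))


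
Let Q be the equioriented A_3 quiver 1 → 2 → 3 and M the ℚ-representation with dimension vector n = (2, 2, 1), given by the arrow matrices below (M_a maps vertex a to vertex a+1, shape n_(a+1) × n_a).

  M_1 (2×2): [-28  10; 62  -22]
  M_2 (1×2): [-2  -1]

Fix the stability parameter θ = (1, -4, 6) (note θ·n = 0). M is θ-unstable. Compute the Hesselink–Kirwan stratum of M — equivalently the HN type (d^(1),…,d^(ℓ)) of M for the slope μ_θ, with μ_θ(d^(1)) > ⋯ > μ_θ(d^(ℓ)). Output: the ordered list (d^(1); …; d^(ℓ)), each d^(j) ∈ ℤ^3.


Barcode: M ≅ I[1,2], I[1,3]. HN layers by μ_θ (2 steps, strictly decreasing):
  μ^(1)=6; μ^(2)=-3/2

((0, 0, 1); (2, 2, 0))


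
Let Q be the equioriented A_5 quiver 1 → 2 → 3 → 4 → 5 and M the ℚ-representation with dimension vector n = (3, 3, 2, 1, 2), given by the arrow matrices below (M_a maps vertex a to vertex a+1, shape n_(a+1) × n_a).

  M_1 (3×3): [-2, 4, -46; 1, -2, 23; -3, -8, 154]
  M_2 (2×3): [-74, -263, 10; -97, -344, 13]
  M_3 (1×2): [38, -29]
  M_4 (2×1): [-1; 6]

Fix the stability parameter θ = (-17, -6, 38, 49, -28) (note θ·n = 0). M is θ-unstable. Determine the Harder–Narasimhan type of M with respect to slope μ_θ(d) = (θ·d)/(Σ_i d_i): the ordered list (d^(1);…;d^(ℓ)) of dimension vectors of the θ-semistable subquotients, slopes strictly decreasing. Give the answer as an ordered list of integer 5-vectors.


Via rank(M_{q-1}∘⋯∘M_p): M ≅ I[1,1], I[1,3], I[1,5], I[2,2], I[5,5].
μ_θ-semistable layers: μ^(1)=38; μ^(2)=59/3; μ^(3)=-6; μ^(4)=-17; μ^(5)=-28

((0, 0, 1, 0, 0); (0, 0, 1, 1, 1); (0, 3, 0, 0, 0); (3, 0, 0, 0, 0); (0, 0, 0, 0, 1))


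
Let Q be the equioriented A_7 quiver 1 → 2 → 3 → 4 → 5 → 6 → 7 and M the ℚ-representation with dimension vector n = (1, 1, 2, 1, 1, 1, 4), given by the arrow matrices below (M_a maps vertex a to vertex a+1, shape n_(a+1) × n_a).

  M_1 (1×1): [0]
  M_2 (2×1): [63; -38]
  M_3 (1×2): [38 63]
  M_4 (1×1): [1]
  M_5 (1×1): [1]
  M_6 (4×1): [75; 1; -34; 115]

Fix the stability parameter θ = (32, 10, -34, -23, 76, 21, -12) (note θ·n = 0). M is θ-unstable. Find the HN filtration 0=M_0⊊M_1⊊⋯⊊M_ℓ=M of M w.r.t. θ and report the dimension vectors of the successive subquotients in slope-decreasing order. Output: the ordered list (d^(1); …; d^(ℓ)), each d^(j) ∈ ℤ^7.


Via rank(M_{q-1}∘⋯∘M_p): M ≅ I[1,1], I[2,3], I[3,7], I[7,7]^3.
μ_θ-semistable layers: μ^(1)=32; μ^(2)=85/3; μ^(3)=-12; μ^(4)=-23; μ^(5)=-34

((1, 0, 0, 0, 0, 0, 0); (0, 0, 0, 0, 1, 1, 1); (0, 1, 1, 0, 0, 0, 3); (0, 0, 0, 1, 0, 0, 0); (0, 0, 1, 0, 0, 0, 0))


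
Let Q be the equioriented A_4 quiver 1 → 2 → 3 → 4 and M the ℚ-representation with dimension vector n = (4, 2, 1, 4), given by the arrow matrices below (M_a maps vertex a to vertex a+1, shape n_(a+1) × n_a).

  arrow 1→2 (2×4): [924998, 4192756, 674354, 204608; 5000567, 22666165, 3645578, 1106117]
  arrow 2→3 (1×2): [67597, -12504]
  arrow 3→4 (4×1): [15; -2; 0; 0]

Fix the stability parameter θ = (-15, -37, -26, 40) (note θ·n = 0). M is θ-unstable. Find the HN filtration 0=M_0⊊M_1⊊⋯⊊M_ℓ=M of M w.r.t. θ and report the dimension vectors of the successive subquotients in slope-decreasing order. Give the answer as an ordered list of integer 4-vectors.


Interval decomposition of M: I[1,1]^2, I[1,2], I[1,4], I[4,4]^3.
HN type (ℓ=3): μ^(1)=40; μ^(2)=-15; μ^(3)=-26

((0, 0, 0, 4); (2, 0, 0, 0); (2, 2, 1, 0))


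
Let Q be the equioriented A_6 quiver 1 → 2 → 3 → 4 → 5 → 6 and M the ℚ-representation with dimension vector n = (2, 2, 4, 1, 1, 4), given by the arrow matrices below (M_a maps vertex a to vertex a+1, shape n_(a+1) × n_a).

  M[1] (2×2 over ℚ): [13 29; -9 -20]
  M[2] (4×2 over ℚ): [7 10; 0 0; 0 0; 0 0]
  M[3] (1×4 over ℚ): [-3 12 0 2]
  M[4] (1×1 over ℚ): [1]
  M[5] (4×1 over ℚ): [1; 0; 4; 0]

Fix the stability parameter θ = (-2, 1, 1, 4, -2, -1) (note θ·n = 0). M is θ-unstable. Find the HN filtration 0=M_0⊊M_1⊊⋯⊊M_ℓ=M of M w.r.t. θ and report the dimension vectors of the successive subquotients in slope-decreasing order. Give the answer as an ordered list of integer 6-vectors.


Interval decomposition of M: I[1,2], I[1,6], I[3,3]^3, I[6,6]^3.
HN type (ℓ=4): μ^(1)=1; μ^(2)=3/5; μ^(3)=-1; μ^(4)=-2

((0, 1, 3, 0, 0, 0); (0, 1, 1, 1, 1, 1); (0, 0, 0, 0, 0, 3); (2, 0, 0, 0, 0, 0))


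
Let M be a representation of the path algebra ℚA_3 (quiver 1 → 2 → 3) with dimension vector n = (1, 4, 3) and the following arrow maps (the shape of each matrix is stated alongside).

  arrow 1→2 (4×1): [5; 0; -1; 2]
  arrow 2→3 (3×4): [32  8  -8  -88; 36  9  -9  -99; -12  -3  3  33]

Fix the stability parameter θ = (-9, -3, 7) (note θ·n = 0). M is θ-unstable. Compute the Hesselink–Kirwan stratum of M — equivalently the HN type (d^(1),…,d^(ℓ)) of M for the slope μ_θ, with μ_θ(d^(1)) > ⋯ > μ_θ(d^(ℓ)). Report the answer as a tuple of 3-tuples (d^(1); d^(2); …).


Interval decomposition of M: I[1,3], I[2,2]^3, I[3,3]^2.
HN type (ℓ=3): μ^(1)=7; μ^(2)=-3; μ^(3)=-9

((0, 0, 3); (0, 4, 0); (1, 0, 0))


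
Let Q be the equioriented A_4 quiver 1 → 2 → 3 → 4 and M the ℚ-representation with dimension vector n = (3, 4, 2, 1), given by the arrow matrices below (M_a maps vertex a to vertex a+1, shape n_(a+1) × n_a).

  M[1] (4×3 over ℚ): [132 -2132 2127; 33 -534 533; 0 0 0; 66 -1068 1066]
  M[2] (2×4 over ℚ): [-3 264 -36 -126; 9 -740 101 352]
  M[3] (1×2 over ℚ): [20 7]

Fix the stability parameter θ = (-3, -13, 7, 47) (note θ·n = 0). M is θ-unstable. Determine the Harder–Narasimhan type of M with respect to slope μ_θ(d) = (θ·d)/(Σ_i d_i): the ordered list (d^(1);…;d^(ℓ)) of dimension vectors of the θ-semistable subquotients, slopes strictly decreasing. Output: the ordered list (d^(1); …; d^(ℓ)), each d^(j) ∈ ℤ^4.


Interval decomposition of M: I[1,1], I[1,2], I[1,4], I[2,2], I[2,3].
HN type (ℓ=5): μ^(1)=47; μ^(2)=7; μ^(3)=-3; μ^(4)=-8; μ^(5)=-13

((0, 0, 0, 1); (0, 0, 2, 0); (1, 0, 0, 0); (2, 2, 0, 0); (0, 2, 0, 0))


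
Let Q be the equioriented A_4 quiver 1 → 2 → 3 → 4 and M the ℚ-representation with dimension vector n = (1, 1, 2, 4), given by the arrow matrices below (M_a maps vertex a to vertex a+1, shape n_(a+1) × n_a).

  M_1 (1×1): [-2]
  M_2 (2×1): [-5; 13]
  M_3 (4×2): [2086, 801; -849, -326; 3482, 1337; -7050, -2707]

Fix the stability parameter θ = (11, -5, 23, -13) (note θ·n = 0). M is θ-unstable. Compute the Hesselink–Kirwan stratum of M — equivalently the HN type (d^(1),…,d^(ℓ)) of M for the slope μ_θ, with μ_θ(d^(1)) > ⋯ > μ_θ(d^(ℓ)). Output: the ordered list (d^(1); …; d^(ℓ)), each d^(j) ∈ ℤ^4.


Barcode: M ≅ I[1,4], I[3,4], I[4,4]^2. HN layers by μ_θ (3 steps, strictly decreasing):
  μ^(1)=5; μ^(2)=3; μ^(3)=-13

((0, 0, 2, 2); (1, 1, 0, 0); (0, 0, 0, 2))


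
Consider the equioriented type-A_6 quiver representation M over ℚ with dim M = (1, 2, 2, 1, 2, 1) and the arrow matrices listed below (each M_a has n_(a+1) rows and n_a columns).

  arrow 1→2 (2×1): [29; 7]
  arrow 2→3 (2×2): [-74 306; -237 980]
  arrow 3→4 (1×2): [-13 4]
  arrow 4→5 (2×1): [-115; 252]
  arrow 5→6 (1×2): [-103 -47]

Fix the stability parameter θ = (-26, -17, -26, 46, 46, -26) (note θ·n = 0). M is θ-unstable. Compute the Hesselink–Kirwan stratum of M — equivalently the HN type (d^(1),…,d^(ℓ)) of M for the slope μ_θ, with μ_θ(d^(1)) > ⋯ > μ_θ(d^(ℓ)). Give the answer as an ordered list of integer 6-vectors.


Via rank(M_{q-1}∘⋯∘M_p): M ≅ I[1,3], I[2,6], I[5,5].
μ_θ-semistable layers: μ^(1)=46; μ^(2)=22; μ^(3)=-43/2; μ^(4)=-26

((0, 0, 0, 0, 1, 0); (0, 0, 0, 1, 1, 1); (0, 2, 2, 0, 0, 0); (1, 0, 0, 0, 0, 0))


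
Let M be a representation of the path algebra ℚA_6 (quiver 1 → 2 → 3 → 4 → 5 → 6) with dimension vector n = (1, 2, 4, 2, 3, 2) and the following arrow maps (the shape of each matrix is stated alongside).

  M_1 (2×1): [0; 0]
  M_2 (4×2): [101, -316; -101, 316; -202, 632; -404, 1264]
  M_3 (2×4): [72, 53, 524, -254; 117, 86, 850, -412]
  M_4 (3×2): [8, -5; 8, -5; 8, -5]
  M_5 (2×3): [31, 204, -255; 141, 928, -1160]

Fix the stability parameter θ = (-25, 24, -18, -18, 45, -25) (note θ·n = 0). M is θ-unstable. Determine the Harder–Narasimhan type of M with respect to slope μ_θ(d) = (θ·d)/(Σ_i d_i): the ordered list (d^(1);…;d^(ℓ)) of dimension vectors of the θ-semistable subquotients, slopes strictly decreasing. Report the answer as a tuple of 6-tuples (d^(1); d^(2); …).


Via rank(M_{q-1}∘⋯∘M_p): M ≅ I[1,1], I[2,2], I[2,6], I[3,3]^2, I[3,4], I[5,5], I[5,6].
μ_θ-semistable layers: μ^(1)=45; μ^(2)=24; μ^(3)=10; μ^(4)=-4; μ^(5)=-18; μ^(6)=-25

((0, 0, 0, 0, 1, 0); (0, 1, 0, 0, 0, 0); (0, 0, 0, 0, 2, 2); (0, 1, 1, 1, 0, 0); (0, 0, 3, 1, 0, 0); (1, 0, 0, 0, 0, 0))


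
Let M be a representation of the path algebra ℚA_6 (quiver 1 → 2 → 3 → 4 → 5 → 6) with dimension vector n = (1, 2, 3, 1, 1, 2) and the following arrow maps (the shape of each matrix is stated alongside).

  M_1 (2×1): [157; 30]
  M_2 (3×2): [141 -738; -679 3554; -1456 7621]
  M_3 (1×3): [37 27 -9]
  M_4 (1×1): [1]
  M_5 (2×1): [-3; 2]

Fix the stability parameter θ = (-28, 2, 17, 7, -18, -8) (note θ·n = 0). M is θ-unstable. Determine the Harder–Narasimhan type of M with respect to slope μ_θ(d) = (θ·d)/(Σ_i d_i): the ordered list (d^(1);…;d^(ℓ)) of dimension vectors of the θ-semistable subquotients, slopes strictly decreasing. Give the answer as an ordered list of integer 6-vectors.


Via rank(M_{q-1}∘⋯∘M_p): M ≅ I[1,6], I[2,3], I[3,3], I[6,6].
μ_θ-semistable layers: μ^(1)=17; μ^(2)=2; μ^(3)=0; μ^(4)=-8; μ^(5)=-28

((0, 0, 2, 0, 0, 0); (0, 1, 0, 0, 0, 0); (0, 1, 1, 1, 1, 1); (0, 0, 0, 0, 0, 1); (1, 0, 0, 0, 0, 0))


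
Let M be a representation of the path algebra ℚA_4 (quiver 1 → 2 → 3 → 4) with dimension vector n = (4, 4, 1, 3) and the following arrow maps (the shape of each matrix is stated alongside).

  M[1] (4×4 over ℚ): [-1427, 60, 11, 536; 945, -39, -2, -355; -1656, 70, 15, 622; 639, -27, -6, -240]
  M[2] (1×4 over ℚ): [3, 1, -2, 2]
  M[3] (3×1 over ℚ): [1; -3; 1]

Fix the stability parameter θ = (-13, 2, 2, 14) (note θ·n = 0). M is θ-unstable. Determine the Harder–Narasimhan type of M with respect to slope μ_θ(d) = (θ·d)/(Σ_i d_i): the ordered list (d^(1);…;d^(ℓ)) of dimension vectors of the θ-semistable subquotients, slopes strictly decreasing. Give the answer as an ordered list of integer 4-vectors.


Via rank(M_{q-1}∘⋯∘M_p): M ≅ I[1,2]^3, I[1,4], I[4,4]^2.
μ_θ-semistable layers: μ^(1)=14; μ^(2)=2; μ^(3)=-13

((0, 0, 0, 3); (0, 4, 1, 0); (4, 0, 0, 0))


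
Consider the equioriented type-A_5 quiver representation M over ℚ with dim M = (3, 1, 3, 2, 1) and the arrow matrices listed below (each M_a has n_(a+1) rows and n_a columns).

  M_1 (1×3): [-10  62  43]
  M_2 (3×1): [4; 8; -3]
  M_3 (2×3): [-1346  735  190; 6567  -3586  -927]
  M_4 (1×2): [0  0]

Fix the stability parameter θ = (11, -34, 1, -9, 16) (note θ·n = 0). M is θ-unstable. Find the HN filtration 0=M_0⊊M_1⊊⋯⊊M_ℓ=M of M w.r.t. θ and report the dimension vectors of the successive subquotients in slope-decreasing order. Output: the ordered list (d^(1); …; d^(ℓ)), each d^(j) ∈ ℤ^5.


Via rank(M_{q-1}∘⋯∘M_p): M ≅ I[1,1]^2, I[1,4], I[3,3], I[3,4], I[5,5].
μ_θ-semistable layers: μ^(1)=16; μ^(2)=11; μ^(3)=1; μ^(4)=-4; μ^(5)=-23/2

((0, 0, 0, 0, 1); (2, 0, 0, 0, 0); (0, 0, 1, 0, 0); (0, 0, 2, 2, 0); (1, 1, 0, 0, 0))


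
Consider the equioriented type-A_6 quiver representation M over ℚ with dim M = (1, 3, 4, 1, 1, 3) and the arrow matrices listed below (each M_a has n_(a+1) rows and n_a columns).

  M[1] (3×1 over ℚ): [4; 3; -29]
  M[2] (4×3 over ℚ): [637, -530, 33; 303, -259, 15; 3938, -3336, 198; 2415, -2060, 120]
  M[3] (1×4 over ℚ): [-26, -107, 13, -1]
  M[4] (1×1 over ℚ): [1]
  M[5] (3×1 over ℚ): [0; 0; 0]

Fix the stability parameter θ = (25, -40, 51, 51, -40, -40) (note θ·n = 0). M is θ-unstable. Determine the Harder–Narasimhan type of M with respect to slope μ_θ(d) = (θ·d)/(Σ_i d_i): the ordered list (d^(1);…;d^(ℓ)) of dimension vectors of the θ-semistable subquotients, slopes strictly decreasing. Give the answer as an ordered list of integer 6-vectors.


Via rank(M_{q-1}∘⋯∘M_p): M ≅ I[1,3], I[2,3], I[2,5], I[3,3], I[6,6]^3.
μ_θ-semistable layers: μ^(1)=51; μ^(2)=62/3; μ^(3)=-15/2; μ^(4)=-40

((0, 0, 3, 0, 0, 0); (0, 0, 1, 1, 1, 0); (1, 1, 0, 0, 0, 0); (0, 2, 0, 0, 0, 3))


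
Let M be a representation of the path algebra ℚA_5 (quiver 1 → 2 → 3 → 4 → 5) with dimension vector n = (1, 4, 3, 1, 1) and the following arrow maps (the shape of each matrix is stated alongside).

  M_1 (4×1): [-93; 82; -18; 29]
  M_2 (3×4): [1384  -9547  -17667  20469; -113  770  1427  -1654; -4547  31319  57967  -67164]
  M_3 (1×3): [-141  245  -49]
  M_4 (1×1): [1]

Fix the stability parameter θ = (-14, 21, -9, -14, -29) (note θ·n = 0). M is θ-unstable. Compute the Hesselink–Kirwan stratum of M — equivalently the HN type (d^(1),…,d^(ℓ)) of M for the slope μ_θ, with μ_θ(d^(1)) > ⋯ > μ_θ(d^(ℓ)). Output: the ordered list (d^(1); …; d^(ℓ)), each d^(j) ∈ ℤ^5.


Barcode: M ≅ I[1,5], I[2,2], I[2,3]^2. HN layers by μ_θ (4 steps, strictly decreasing):
  μ^(1)=21; μ^(2)=6; μ^(3)=-31/4; μ^(4)=-14

((0, 1, 0, 0, 0); (0, 2, 2, 0, 0); (0, 1, 1, 1, 1); (1, 0, 0, 0, 0))


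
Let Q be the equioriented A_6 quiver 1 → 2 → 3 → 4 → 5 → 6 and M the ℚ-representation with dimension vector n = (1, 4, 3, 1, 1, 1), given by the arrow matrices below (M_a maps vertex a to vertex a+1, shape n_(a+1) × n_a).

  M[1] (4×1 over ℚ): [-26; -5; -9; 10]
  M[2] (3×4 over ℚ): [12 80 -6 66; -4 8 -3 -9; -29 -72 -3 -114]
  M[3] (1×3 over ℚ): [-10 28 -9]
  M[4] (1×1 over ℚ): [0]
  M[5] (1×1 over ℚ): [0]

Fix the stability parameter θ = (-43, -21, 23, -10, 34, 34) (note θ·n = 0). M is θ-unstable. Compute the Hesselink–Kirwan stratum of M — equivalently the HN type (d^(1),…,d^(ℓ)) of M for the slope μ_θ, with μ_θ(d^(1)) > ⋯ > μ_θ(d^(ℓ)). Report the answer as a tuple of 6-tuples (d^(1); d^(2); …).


Via rank(M_{q-1}∘⋯∘M_p): M ≅ I[1,4], I[2,2]^2, I[2,3], I[3,3], I[5,5], I[6,6].
μ_θ-semistable layers: μ^(1)=34; μ^(2)=23; μ^(3)=13/2; μ^(4)=-21; μ^(5)=-43

((0, 0, 0, 0, 1, 1); (0, 0, 2, 0, 0, 0); (0, 0, 1, 1, 0, 0); (0, 4, 0, 0, 0, 0); (1, 0, 0, 0, 0, 0))


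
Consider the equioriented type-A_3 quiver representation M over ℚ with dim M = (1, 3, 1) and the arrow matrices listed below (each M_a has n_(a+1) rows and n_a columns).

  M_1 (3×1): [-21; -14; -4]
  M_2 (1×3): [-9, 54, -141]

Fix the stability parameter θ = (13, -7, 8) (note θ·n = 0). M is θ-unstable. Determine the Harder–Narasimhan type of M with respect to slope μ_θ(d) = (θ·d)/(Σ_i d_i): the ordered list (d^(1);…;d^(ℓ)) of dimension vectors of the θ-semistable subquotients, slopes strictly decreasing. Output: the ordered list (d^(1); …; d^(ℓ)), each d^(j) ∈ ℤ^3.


Via rank(M_{q-1}∘⋯∘M_p): M ≅ I[1,3], I[2,2]^2.
μ_θ-semistable layers: μ^(1)=8; μ^(2)=3; μ^(3)=-7

((0, 0, 1); (1, 1, 0); (0, 2, 0))


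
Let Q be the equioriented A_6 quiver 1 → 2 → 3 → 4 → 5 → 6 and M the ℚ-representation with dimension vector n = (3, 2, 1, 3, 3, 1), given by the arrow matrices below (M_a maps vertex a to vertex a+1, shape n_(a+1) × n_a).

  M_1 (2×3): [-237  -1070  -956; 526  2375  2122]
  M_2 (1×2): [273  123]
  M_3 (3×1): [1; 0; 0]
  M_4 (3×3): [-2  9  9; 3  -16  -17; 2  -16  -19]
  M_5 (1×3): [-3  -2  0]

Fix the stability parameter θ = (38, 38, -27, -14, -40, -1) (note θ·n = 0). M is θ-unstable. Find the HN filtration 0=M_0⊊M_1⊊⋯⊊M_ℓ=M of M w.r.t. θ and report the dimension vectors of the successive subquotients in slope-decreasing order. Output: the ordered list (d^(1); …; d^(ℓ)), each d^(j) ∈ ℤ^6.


Interval decomposition of M: I[1,1], I[1,2], I[1,5], I[4,5], I[4,6].
HN type (ℓ=3): μ^(1)=38; μ^(2)=-1; μ^(3)=-27

((2, 1, 0, 0, 0, 0); (1, 1, 1, 1, 1, 1); (0, 0, 0, 2, 2, 0))


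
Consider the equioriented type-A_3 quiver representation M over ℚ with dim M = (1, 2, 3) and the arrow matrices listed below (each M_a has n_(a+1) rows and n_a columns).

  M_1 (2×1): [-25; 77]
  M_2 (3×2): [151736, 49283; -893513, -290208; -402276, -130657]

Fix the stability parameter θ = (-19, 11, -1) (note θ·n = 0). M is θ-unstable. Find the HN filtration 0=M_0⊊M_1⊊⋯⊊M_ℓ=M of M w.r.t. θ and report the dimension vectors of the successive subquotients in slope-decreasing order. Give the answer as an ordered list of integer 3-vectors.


Interval decomposition of M: I[1,3], I[2,3], I[3,3].
HN type (ℓ=3): μ^(1)=5; μ^(2)=-1; μ^(3)=-19

((0, 2, 2); (0, 0, 1); (1, 0, 0))


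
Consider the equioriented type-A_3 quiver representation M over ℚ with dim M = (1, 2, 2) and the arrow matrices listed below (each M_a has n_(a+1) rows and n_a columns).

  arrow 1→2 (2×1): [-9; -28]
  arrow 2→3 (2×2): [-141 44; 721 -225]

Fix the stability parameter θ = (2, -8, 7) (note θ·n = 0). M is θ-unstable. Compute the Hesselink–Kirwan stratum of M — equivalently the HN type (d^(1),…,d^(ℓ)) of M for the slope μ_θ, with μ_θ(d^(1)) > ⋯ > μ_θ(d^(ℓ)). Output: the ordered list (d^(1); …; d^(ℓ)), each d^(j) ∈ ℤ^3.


Barcode: M ≅ I[1,3], I[2,3]. HN layers by μ_θ (3 steps, strictly decreasing):
  μ^(1)=7; μ^(2)=-3; μ^(3)=-8

((0, 0, 2); (1, 1, 0); (0, 1, 0))


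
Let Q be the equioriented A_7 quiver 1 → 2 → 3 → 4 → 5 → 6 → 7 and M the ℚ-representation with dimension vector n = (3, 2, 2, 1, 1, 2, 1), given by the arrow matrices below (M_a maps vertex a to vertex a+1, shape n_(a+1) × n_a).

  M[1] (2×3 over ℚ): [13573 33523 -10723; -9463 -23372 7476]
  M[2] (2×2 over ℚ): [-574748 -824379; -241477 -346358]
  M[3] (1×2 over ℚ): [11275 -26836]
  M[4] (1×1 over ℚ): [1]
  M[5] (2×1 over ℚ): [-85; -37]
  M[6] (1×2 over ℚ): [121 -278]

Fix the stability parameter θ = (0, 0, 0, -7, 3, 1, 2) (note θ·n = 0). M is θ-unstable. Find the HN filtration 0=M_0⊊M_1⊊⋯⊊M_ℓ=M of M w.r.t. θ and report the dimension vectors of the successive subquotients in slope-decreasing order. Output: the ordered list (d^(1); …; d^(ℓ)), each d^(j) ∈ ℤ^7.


Via rank(M_{q-1}∘⋯∘M_p): M ≅ I[1,1], I[1,3], I[1,7], I[6,6].
μ_θ-semistable layers: μ^(1)=2; μ^(2)=1; μ^(3)=0; μ^(4)=-7/4

((0, 0, 0, 0, 1, 1, 1); (0, 0, 0, 0, 0, 1, 0); (2, 1, 1, 0, 0, 0, 0); (1, 1, 1, 1, 0, 0, 0))


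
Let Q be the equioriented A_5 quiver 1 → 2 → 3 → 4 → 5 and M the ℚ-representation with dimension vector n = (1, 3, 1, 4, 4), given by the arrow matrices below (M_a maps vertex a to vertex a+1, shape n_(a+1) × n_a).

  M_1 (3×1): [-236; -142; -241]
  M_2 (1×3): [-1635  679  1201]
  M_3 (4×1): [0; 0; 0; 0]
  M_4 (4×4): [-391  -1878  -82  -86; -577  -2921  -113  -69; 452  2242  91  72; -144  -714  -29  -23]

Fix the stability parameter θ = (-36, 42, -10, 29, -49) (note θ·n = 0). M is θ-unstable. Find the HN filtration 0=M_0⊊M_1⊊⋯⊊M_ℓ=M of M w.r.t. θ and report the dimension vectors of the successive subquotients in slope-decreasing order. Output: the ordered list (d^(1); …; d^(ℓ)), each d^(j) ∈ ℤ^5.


Interval decomposition of M: I[1,3], I[2,2]^2, I[4,5]^4.
HN type (ℓ=4): μ^(1)=42; μ^(2)=16; μ^(3)=-10; μ^(4)=-36

((0, 2, 0, 0, 0); (0, 1, 1, 0, 0); (0, 0, 0, 4, 4); (1, 0, 0, 0, 0))


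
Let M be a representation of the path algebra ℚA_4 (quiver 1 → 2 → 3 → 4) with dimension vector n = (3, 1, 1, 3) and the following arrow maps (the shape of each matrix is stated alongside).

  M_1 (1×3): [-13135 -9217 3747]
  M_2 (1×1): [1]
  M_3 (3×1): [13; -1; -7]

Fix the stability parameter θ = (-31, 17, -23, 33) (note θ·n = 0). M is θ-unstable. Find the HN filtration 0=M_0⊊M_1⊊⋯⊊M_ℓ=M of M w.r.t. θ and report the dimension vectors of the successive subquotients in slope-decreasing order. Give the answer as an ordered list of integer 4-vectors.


Via rank(M_{q-1}∘⋯∘M_p): M ≅ I[1,1]^2, I[1,4], I[4,4]^2.
μ_θ-semistable layers: μ^(1)=33; μ^(2)=-3; μ^(3)=-31

((0, 0, 0, 3); (0, 1, 1, 0); (3, 0, 0, 0))


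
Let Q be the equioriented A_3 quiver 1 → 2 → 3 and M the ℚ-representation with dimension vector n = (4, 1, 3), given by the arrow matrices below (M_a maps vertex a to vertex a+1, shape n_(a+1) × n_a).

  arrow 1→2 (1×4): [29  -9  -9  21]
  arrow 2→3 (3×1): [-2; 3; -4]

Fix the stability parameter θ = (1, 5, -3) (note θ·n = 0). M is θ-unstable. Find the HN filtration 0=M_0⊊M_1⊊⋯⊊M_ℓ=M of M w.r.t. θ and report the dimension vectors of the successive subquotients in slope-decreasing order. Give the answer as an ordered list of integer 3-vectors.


Interval decomposition of M: I[1,1]^3, I[1,3], I[3,3]^2.
HN type (ℓ=2): μ^(1)=1; μ^(2)=-3

((4, 1, 1); (0, 0, 2))


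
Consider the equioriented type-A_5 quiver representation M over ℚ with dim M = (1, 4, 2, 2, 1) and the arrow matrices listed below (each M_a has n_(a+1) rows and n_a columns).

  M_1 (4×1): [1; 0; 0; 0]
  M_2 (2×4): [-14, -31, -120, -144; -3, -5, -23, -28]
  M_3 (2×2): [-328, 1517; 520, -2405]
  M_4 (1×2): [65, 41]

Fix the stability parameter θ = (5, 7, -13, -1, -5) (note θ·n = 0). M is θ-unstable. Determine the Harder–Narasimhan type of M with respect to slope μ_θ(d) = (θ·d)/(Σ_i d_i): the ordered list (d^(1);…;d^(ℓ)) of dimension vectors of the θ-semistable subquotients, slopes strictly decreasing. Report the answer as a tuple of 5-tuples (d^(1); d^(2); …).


Barcode: M ≅ I[1,4], I[2,2]^2, I[2,3], I[4,5]. HN layers by μ_θ (3 steps, strictly decreasing):
  μ^(1)=7; μ^(2)=-1/2; μ^(3)=-3

((0, 2, 0, 0, 0); (1, 1, 1, 1, 0); (0, 1, 1, 1, 1))


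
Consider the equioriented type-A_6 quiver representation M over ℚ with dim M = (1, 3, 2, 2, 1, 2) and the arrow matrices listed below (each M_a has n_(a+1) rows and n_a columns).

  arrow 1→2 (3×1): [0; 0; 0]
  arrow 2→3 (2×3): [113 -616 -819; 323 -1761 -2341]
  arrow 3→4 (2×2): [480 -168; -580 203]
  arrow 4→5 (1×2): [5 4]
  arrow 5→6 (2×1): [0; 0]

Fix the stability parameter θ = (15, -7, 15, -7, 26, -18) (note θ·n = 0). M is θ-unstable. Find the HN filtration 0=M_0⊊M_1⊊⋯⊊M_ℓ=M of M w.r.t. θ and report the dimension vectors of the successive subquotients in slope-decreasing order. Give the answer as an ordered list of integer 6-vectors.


Barcode: M ≅ I[1,1], I[2,2], I[2,3], I[2,5], I[4,4], I[6,6]^2. HN layers by μ_θ (5 steps, strictly decreasing):
  μ^(1)=26; μ^(2)=15; μ^(3)=4; μ^(4)=-7; μ^(5)=-18

((0, 0, 0, 0, 1, 0); (1, 0, 1, 0, 0, 0); (0, 0, 1, 1, 0, 0); (0, 3, 0, 1, 0, 0); (0, 0, 0, 0, 0, 2))


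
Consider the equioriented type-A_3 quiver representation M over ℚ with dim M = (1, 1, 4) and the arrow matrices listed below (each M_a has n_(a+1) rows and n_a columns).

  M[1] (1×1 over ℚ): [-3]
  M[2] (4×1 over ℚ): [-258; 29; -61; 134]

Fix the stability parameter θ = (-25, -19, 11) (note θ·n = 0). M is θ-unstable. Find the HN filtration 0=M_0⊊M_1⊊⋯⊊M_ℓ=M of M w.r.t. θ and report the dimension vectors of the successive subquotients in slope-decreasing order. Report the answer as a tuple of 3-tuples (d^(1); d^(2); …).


Barcode: M ≅ I[1,3], I[3,3]^3. HN layers by μ_θ (3 steps, strictly decreasing):
  μ^(1)=11; μ^(2)=-19; μ^(3)=-25

((0, 0, 4); (0, 1, 0); (1, 0, 0))


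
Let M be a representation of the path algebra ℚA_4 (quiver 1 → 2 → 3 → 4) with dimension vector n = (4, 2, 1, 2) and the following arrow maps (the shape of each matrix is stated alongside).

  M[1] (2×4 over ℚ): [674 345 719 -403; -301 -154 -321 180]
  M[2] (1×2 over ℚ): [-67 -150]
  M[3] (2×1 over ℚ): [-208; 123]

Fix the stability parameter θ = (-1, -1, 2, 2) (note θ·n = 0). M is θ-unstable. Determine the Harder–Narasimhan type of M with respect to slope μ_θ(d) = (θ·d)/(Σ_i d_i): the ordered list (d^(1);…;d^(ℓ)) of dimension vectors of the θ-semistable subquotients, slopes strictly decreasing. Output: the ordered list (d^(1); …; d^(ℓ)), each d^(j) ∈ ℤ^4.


Interval decomposition of M: I[1,1]^2, I[1,2], I[1,4], I[4,4].
HN type (ℓ=2): μ^(1)=2; μ^(2)=-1

((0, 0, 1, 2); (4, 2, 0, 0))


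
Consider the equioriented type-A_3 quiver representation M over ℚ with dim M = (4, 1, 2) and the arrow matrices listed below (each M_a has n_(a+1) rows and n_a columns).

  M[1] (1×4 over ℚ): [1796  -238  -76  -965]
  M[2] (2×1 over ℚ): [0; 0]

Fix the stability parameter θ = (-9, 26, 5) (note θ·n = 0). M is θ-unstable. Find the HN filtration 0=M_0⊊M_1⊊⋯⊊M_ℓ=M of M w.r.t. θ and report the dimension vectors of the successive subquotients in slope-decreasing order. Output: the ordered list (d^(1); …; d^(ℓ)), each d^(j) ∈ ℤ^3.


Via rank(M_{q-1}∘⋯∘M_p): M ≅ I[1,1]^3, I[1,2], I[3,3]^2.
μ_θ-semistable layers: μ^(1)=26; μ^(2)=5; μ^(3)=-9

((0, 1, 0); (0, 0, 2); (4, 0, 0))


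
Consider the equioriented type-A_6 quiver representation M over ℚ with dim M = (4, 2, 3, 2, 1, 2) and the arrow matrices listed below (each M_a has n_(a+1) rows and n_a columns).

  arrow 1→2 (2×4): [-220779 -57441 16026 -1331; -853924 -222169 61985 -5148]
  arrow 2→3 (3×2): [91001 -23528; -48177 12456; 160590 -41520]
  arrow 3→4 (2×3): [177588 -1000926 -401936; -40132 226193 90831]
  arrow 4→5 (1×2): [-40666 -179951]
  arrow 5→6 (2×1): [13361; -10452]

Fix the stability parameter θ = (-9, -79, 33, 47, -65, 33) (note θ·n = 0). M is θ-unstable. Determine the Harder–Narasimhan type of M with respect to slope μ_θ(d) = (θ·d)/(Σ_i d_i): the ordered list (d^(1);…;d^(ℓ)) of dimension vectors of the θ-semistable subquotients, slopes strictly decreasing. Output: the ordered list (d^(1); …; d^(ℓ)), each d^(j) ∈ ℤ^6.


Interval decomposition of M: I[1,1]^2, I[1,2], I[1,6], I[3,3], I[3,4], I[6,6].
HN type (ℓ=5): μ^(1)=47; μ^(2)=33; μ^(3)=5; μ^(4)=-9; μ^(5)=-44

((0, 0, 0, 1, 0, 0); (0, 0, 2, 0, 0, 2); (0, 0, 1, 1, 1, 0); (2, 0, 0, 0, 0, 0); (2, 2, 0, 0, 0, 0))


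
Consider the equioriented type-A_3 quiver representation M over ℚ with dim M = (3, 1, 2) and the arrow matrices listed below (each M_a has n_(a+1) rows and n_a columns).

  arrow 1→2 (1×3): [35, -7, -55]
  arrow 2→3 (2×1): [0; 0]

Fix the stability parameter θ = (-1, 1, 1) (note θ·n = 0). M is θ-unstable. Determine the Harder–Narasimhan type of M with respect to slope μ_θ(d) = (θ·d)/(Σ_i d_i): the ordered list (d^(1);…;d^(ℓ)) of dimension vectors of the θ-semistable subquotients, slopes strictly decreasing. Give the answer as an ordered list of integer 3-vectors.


Via rank(M_{q-1}∘⋯∘M_p): M ≅ I[1,1]^2, I[1,2], I[3,3]^2.
μ_θ-semistable layers: μ^(1)=1; μ^(2)=-1

((0, 1, 2); (3, 0, 0))


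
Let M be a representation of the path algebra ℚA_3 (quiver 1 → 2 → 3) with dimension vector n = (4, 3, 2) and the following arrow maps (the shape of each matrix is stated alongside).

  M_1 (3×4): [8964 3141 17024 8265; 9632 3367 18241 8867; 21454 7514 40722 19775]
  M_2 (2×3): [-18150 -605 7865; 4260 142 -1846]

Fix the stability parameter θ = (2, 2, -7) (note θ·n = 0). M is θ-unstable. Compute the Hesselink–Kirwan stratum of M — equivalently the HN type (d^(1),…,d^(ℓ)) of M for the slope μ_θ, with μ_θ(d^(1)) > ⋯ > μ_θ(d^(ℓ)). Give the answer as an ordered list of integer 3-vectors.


Via rank(M_{q-1}∘⋯∘M_p): M ≅ I[1,1], I[1,2]^2, I[1,3], I[3,3].
μ_θ-semistable layers: μ^(1)=2; μ^(2)=-1; μ^(3)=-7

((3, 2, 0); (1, 1, 1); (0, 0, 1))


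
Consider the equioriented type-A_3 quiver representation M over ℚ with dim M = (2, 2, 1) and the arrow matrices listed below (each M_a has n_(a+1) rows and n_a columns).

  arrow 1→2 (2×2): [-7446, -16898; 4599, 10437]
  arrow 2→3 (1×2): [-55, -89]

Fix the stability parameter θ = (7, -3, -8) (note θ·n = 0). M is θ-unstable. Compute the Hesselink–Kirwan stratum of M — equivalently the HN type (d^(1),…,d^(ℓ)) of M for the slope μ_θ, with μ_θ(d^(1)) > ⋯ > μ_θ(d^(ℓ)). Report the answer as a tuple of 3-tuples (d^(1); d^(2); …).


Barcode: M ≅ I[1,1], I[1,3], I[2,2]. HN layers by μ_θ (3 steps, strictly decreasing):
  μ^(1)=7; μ^(2)=-4/3; μ^(3)=-3

((1, 0, 0); (1, 1, 1); (0, 1, 0))


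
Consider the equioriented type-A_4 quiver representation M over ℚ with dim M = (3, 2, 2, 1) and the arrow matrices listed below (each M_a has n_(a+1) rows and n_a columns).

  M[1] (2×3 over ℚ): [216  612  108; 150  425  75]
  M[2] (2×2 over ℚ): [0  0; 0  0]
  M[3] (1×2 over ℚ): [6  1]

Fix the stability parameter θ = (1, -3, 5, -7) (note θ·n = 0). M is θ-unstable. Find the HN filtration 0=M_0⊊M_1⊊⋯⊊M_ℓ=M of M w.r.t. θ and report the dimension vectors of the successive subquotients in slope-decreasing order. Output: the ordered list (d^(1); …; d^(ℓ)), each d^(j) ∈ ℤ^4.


Barcode: M ≅ I[1,1]^2, I[1,2], I[2,2], I[3,3], I[3,4]. HN layers by μ_θ (4 steps, strictly decreasing):
  μ^(1)=5; μ^(2)=1; μ^(3)=-1; μ^(4)=-3

((0, 0, 1, 0); (2, 0, 0, 0); (1, 1, 1, 1); (0, 1, 0, 0))


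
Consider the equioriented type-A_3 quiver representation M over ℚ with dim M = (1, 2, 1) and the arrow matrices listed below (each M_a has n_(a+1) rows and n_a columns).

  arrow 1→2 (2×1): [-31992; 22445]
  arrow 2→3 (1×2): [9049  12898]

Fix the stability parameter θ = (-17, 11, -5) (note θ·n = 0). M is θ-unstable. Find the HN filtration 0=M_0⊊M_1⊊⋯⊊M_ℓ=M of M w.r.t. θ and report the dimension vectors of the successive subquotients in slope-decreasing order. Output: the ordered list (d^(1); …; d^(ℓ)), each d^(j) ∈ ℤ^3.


Via rank(M_{q-1}∘⋯∘M_p): M ≅ I[1,3], I[2,2].
μ_θ-semistable layers: μ^(1)=11; μ^(2)=3; μ^(3)=-17

((0, 1, 0); (0, 1, 1); (1, 0, 0))


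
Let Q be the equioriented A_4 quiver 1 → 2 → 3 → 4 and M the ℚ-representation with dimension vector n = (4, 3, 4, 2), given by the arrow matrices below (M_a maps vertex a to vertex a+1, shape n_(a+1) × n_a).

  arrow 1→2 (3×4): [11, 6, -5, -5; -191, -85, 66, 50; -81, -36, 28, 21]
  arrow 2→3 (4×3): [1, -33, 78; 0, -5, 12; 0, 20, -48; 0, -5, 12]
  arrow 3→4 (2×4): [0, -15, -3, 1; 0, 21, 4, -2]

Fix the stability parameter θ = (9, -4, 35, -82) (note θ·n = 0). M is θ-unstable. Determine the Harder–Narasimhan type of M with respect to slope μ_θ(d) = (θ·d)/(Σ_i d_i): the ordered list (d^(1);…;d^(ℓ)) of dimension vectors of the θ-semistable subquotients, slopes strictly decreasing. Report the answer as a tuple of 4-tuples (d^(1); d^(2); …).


Via rank(M_{q-1}∘⋯∘M_p): M ≅ I[1,1], I[1,2], I[1,3], I[1,4], I[3,3], I[3,4].
μ_θ-semistable layers: μ^(1)=35; μ^(2)=9; μ^(3)=5/2; μ^(4)=-21/2; μ^(5)=-47/2

((0, 0, 2, 0); (1, 0, 0, 0); (2, 2, 0, 0); (1, 1, 1, 1); (0, 0, 1, 1))
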